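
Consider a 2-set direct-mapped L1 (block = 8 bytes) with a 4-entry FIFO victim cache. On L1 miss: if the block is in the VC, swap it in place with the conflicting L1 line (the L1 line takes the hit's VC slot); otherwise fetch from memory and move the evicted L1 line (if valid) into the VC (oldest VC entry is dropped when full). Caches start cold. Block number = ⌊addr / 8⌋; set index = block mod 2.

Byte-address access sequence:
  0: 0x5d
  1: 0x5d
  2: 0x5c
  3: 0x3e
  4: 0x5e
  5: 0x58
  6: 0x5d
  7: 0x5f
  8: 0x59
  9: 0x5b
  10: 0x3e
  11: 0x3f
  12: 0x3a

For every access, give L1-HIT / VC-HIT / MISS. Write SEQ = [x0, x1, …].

SEQ = [MISS, L1-HIT, L1-HIT, MISS, VC-HIT, L1-HIT, L1-HIT, L1-HIT, L1-HIT, L1-HIT, VC-HIT, L1-HIT, L1-HIT]

#0 0x5d→b11/s1 MISS; vc=[]
#1 0x5d→b11/s1 L1-HIT; vc=[]
#2 0x5c→b11/s1 L1-HIT; vc=[]
#3 0x3e→b7/s1 MISS; vc=[11]
#4 0x5e→b11/s1 VC-HIT; vc=[7]
#5 0x58→b11/s1 L1-HIT; vc=[7]
#6 0x5d→b11/s1 L1-HIT; vc=[7]
#7 0x5f→b11/s1 L1-HIT; vc=[7]
#8 0x59→b11/s1 L1-HIT; vc=[7]
#9 0x5b→b11/s1 L1-HIT; vc=[7]
#10 0x3e→b7/s1 VC-HIT; vc=[11]
#11 0x3f→b7/s1 L1-HIT; vc=[11]
#12 0x3a→b7/s1 L1-HIT; vc=[11]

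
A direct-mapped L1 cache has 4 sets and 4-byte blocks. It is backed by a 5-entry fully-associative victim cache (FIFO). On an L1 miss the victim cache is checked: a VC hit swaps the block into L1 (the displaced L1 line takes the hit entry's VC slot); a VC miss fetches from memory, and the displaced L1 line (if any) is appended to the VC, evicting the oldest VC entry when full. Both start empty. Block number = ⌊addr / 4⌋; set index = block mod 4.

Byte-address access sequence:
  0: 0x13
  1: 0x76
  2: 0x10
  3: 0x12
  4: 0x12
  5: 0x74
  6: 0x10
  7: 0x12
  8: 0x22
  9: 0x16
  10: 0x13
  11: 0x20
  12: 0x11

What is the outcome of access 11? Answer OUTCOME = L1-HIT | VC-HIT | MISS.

0: 0x13 (blk 4, set 0) → MISS  vc=[]
1: 0x76 (blk 29, set 1) → MISS  vc=[]
2: 0x10 (blk 4, set 0) → L1-HIT  vc=[]
3: 0x12 (blk 4, set 0) → L1-HIT  vc=[]
4: 0x12 (blk 4, set 0) → L1-HIT  vc=[]
5: 0x74 (blk 29, set 1) → L1-HIT  vc=[]
6: 0x10 (blk 4, set 0) → L1-HIT  vc=[]
7: 0x12 (blk 4, set 0) → L1-HIT  vc=[]
8: 0x22 (blk 8, set 0) → MISS  vc=[4]
9: 0x16 (blk 5, set 1) → MISS  vc=[4, 29]
10: 0x13 (blk 4, set 0) → VC-HIT  vc=[8, 29]
11: 0x20 (blk 8, set 0) → VC-HIT  vc=[4, 29]
12: 0x11 (blk 4, set 0) → VC-HIT  vc=[8, 29]

OUTCOME = VC-HIT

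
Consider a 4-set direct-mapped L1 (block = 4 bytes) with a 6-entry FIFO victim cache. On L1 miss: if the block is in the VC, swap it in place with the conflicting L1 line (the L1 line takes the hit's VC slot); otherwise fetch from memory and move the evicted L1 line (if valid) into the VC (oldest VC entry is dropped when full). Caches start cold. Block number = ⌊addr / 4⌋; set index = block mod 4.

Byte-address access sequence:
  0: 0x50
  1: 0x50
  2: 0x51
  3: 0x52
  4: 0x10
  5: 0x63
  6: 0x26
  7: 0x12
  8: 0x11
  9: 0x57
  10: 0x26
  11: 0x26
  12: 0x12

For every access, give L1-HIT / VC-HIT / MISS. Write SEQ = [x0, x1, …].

0: 0x50 (blk 20, set 0) → MISS  vc=[]
1: 0x50 (blk 20, set 0) → L1-HIT  vc=[]
2: 0x51 (blk 20, set 0) → L1-HIT  vc=[]
3: 0x52 (blk 20, set 0) → L1-HIT  vc=[]
4: 0x10 (blk 4, set 0) → MISS  vc=[20]
5: 0x63 (blk 24, set 0) → MISS  vc=[20, 4]
6: 0x26 (blk 9, set 1) → MISS  vc=[20, 4]
7: 0x12 (blk 4, set 0) → VC-HIT  vc=[20, 24]
8: 0x11 (blk 4, set 0) → L1-HIT  vc=[20, 24]
9: 0x57 (blk 21, set 1) → MISS  vc=[20, 24, 9]
10: 0x26 (blk 9, set 1) → VC-HIT  vc=[20, 24, 21]
11: 0x26 (blk 9, set 1) → L1-HIT  vc=[20, 24, 21]
12: 0x12 (blk 4, set 0) → L1-HIT  vc=[20, 24, 21]

SEQ = [MISS, L1-HIT, L1-HIT, L1-HIT, MISS, MISS, MISS, VC-HIT, L1-HIT, MISS, VC-HIT, L1-HIT, L1-HIT]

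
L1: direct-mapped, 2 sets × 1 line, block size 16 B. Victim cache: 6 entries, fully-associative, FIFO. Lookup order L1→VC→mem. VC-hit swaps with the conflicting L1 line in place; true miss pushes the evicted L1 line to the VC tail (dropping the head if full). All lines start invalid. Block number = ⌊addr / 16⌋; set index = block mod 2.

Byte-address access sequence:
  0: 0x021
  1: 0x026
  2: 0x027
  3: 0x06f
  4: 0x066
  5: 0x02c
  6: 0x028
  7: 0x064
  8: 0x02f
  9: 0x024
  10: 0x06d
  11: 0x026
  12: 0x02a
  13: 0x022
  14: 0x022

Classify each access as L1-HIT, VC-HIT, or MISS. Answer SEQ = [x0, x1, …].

SEQ = [MISS, L1-HIT, L1-HIT, MISS, L1-HIT, VC-HIT, L1-HIT, VC-HIT, VC-HIT, L1-HIT, VC-HIT, VC-HIT, L1-HIT, L1-HIT, L1-HIT]

#0 0x21→b2/s0 MISS; vc=[]
#1 0x26→b2/s0 L1-HIT; vc=[]
#2 0x27→b2/s0 L1-HIT; vc=[]
#3 0x6f→b6/s0 MISS; vc=[2]
#4 0x66→b6/s0 L1-HIT; vc=[2]
#5 0x2c→b2/s0 VC-HIT; vc=[6]
#6 0x28→b2/s0 L1-HIT; vc=[6]
#7 0x64→b6/s0 VC-HIT; vc=[2]
#8 0x2f→b2/s0 VC-HIT; vc=[6]
#9 0x24→b2/s0 L1-HIT; vc=[6]
#10 0x6d→b6/s0 VC-HIT; vc=[2]
#11 0x26→b2/s0 VC-HIT; vc=[6]
#12 0x2a→b2/s0 L1-HIT; vc=[6]
#13 0x22→b2/s0 L1-HIT; vc=[6]
#14 0x22→b2/s0 L1-HIT; vc=[6]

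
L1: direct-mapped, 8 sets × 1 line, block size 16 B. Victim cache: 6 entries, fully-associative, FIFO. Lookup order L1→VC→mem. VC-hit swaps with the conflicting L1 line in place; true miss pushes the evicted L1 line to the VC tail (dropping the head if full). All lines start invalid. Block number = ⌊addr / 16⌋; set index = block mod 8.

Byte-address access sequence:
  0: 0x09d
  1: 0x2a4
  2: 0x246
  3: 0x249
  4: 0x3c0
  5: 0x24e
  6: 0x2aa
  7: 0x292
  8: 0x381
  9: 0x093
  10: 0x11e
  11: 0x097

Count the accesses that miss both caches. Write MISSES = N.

MISSES = 7

0: 0x9d (blk 9, set 1) → MISS  vc=[]
1: 0x2a4 (blk 42, set 2) → MISS  vc=[]
2: 0x246 (blk 36, set 4) → MISS  vc=[]
3: 0x249 (blk 36, set 4) → L1-HIT  vc=[]
4: 0x3c0 (blk 60, set 4) → MISS  vc=[36]
5: 0x24e (blk 36, set 4) → VC-HIT  vc=[60]
6: 0x2aa (blk 42, set 2) → L1-HIT  vc=[60]
7: 0x292 (blk 41, set 1) → MISS  vc=[60, 9]
8: 0x381 (blk 56, set 0) → MISS  vc=[60, 9]
9: 0x93 (blk 9, set 1) → VC-HIT  vc=[60, 41]
10: 0x11e (blk 17, set 1) → MISS  vc=[60, 41, 9]
11: 0x97 (blk 9, set 1) → VC-HIT  vc=[60, 41, 17]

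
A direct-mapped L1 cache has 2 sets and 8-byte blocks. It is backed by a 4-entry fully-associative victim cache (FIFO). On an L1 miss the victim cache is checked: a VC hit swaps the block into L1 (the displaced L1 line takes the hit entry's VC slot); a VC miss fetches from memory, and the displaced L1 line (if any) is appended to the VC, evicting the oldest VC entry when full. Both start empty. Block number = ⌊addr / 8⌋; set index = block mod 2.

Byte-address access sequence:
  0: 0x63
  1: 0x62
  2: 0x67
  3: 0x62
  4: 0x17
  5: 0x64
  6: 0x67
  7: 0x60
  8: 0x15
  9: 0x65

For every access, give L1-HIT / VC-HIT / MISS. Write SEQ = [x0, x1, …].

SEQ = [MISS, L1-HIT, L1-HIT, L1-HIT, MISS, VC-HIT, L1-HIT, L1-HIT, VC-HIT, VC-HIT]

  [0] addr=0x63 blk=12 s=0: MISS | VC []
  [1] addr=0x62 blk=12 s=0: L1-HIT | VC []
  [2] addr=0x67 blk=12 s=0: L1-HIT | VC []
  [3] addr=0x62 blk=12 s=0: L1-HIT | VC []
  [4] addr=0x17 blk=2 s=0: MISS | VC [12]
  [5] addr=0x64 blk=12 s=0: VC-HIT | VC [2]
  [6] addr=0x67 blk=12 s=0: L1-HIT | VC [2]
  [7] addr=0x60 blk=12 s=0: L1-HIT | VC [2]
  [8] addr=0x15 blk=2 s=0: VC-HIT | VC [12]
  [9] addr=0x65 blk=12 s=0: VC-HIT | VC [2]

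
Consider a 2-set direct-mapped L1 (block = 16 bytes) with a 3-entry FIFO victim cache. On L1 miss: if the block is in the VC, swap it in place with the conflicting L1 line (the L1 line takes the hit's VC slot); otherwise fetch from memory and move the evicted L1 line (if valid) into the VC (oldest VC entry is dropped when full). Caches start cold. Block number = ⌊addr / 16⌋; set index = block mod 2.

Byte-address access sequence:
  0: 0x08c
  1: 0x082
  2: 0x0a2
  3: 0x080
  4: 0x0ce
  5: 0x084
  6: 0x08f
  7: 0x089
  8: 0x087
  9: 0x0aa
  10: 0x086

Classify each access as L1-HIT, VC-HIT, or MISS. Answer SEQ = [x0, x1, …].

SEQ = [MISS, L1-HIT, MISS, VC-HIT, MISS, VC-HIT, L1-HIT, L1-HIT, L1-HIT, VC-HIT, VC-HIT]

0: 0x8c (blk 8, set 0) → MISS  vc=[]
1: 0x82 (blk 8, set 0) → L1-HIT  vc=[]
2: 0xa2 (blk 10, set 0) → MISS  vc=[8]
3: 0x80 (blk 8, set 0) → VC-HIT  vc=[10]
4: 0xce (blk 12, set 0) → MISS  vc=[10, 8]
5: 0x84 (blk 8, set 0) → VC-HIT  vc=[10, 12]
6: 0x8f (blk 8, set 0) → L1-HIT  vc=[10, 12]
7: 0x89 (blk 8, set 0) → L1-HIT  vc=[10, 12]
8: 0x87 (blk 8, set 0) → L1-HIT  vc=[10, 12]
9: 0xaa (blk 10, set 0) → VC-HIT  vc=[8, 12]
10: 0x86 (blk 8, set 0) → VC-HIT  vc=[10, 12]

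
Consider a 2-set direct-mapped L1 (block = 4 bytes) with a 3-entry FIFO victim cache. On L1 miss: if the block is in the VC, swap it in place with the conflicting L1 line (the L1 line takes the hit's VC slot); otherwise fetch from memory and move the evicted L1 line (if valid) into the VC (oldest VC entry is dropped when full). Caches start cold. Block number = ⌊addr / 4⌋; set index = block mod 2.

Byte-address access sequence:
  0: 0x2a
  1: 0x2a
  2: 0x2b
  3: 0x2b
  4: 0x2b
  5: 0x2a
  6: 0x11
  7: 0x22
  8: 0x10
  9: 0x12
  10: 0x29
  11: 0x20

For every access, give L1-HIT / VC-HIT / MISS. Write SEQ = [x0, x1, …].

  [0] addr=0x2a blk=10 s=0: MISS | VC []
  [1] addr=0x2a blk=10 s=0: L1-HIT | VC []
  [2] addr=0x2b blk=10 s=0: L1-HIT | VC []
  [3] addr=0x2b blk=10 s=0: L1-HIT | VC []
  [4] addr=0x2b blk=10 s=0: L1-HIT | VC []
  [5] addr=0x2a blk=10 s=0: L1-HIT | VC []
  [6] addr=0x11 blk=4 s=0: MISS | VC [10]
  [7] addr=0x22 blk=8 s=0: MISS | VC [10, 4]
  [8] addr=0x10 blk=4 s=0: VC-HIT | VC [10, 8]
  [9] addr=0x12 blk=4 s=0: L1-HIT | VC [10, 8]
  [10] addr=0x29 blk=10 s=0: VC-HIT | VC [4, 8]
  [11] addr=0x20 blk=8 s=0: VC-HIT | VC [4, 10]

SEQ = [MISS, L1-HIT, L1-HIT, L1-HIT, L1-HIT, L1-HIT, MISS, MISS, VC-HIT, L1-HIT, VC-HIT, VC-HIT]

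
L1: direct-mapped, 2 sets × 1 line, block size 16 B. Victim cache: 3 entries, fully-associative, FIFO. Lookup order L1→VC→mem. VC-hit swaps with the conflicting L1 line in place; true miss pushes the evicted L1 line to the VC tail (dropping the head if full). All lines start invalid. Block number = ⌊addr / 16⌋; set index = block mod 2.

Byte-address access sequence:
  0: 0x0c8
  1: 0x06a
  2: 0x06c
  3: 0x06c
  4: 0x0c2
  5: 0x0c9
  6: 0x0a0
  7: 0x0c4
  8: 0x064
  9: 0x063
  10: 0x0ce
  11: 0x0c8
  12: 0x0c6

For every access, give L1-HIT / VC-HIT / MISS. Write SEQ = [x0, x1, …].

0: 0xc8 (blk 12, set 0) → MISS  vc=[]
1: 0x6a (blk 6, set 0) → MISS  vc=[12]
2: 0x6c (blk 6, set 0) → L1-HIT  vc=[12]
3: 0x6c (blk 6, set 0) → L1-HIT  vc=[12]
4: 0xc2 (blk 12, set 0) → VC-HIT  vc=[6]
5: 0xc9 (blk 12, set 0) → L1-HIT  vc=[6]
6: 0xa0 (blk 10, set 0) → MISS  vc=[6, 12]
7: 0xc4 (blk 12, set 0) → VC-HIT  vc=[6, 10]
8: 0x64 (blk 6, set 0) → VC-HIT  vc=[12, 10]
9: 0x63 (blk 6, set 0) → L1-HIT  vc=[12, 10]
10: 0xce (blk 12, set 0) → VC-HIT  vc=[6, 10]
11: 0xc8 (blk 12, set 0) → L1-HIT  vc=[6, 10]
12: 0xc6 (blk 12, set 0) → L1-HIT  vc=[6, 10]

SEQ = [MISS, MISS, L1-HIT, L1-HIT, VC-HIT, L1-HIT, MISS, VC-HIT, VC-HIT, L1-HIT, VC-HIT, L1-HIT, L1-HIT]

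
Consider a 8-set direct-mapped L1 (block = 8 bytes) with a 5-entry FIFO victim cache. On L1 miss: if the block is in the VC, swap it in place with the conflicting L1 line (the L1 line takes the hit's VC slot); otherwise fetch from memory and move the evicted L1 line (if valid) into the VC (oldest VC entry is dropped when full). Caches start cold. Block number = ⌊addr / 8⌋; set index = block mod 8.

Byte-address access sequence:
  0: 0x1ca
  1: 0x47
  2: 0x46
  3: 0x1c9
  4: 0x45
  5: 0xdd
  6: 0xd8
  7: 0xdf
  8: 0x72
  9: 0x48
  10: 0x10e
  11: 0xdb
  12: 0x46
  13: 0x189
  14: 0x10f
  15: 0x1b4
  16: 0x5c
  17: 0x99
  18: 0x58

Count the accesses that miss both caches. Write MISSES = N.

  [0] addr=0x1ca blk=57 s=1: MISS | VC []
  [1] addr=0x47 blk=8 s=0: MISS | VC []
  [2] addr=0x46 blk=8 s=0: L1-HIT | VC []
  [3] addr=0x1c9 blk=57 s=1: L1-HIT | VC []
  [4] addr=0x45 blk=8 s=0: L1-HIT | VC []
  [5] addr=0xdd blk=27 s=3: MISS | VC []
  [6] addr=0xd8 blk=27 s=3: L1-HIT | VC []
  [7] addr=0xdf blk=27 s=3: L1-HIT | VC []
  [8] addr=0x72 blk=14 s=6: MISS | VC []
  [9] addr=0x48 blk=9 s=1: MISS | VC [57]
  [10] addr=0x10e blk=33 s=1: MISS | VC [57, 9]
  [11] addr=0xdb blk=27 s=3: L1-HIT | VC [57, 9]
  [12] addr=0x46 blk=8 s=0: L1-HIT | VC [57, 9]
  [13] addr=0x189 blk=49 s=1: MISS | VC [57, 9, 33]
  [14] addr=0x10f blk=33 s=1: VC-HIT | VC [57, 9, 49]
  [15] addr=0x1b4 blk=54 s=6: MISS | VC [57, 9, 49, 14]
  [16] addr=0x5c blk=11 s=3: MISS | VC [57, 9, 49, 14, 27]
  [17] addr=0x99 blk=19 s=3: MISS | VC [9, 49, 14, 27, 11]
  [18] addr=0x58 blk=11 s=3: VC-HIT | VC [9, 49, 14, 27, 19]

MISSES = 10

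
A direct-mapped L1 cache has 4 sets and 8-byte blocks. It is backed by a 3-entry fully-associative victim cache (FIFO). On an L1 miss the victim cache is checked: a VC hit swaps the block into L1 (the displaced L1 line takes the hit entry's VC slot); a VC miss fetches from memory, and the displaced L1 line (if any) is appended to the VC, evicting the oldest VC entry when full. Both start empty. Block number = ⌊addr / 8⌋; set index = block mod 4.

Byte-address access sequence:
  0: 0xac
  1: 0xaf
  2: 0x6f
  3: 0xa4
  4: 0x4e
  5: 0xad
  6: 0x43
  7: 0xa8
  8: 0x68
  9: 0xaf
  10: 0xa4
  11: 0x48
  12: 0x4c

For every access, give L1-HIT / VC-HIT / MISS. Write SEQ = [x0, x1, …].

  [0] addr=0xac blk=21 s=1: MISS | VC []
  [1] addr=0xaf blk=21 s=1: L1-HIT | VC []
  [2] addr=0x6f blk=13 s=1: MISS | VC [21]
  [3] addr=0xa4 blk=20 s=0: MISS | VC [21]
  [4] addr=0x4e blk=9 s=1: MISS | VC [21, 13]
  [5] addr=0xad blk=21 s=1: VC-HIT | VC [9, 13]
  [6] addr=0x43 blk=8 s=0: MISS | VC [9, 13, 20]
  [7] addr=0xa8 blk=21 s=1: L1-HIT | VC [9, 13, 20]
  [8] addr=0x68 blk=13 s=1: VC-HIT | VC [9, 21, 20]
  [9] addr=0xaf blk=21 s=1: VC-HIT | VC [9, 13, 20]
  [10] addr=0xa4 blk=20 s=0: VC-HIT | VC [9, 13, 8]
  [11] addr=0x48 blk=9 s=1: VC-HIT | VC [21, 13, 8]
  [12] addr=0x4c blk=9 s=1: L1-HIT | VC [21, 13, 8]

SEQ = [MISS, L1-HIT, MISS, MISS, MISS, VC-HIT, MISS, L1-HIT, VC-HIT, VC-HIT, VC-HIT, VC-HIT, L1-HIT]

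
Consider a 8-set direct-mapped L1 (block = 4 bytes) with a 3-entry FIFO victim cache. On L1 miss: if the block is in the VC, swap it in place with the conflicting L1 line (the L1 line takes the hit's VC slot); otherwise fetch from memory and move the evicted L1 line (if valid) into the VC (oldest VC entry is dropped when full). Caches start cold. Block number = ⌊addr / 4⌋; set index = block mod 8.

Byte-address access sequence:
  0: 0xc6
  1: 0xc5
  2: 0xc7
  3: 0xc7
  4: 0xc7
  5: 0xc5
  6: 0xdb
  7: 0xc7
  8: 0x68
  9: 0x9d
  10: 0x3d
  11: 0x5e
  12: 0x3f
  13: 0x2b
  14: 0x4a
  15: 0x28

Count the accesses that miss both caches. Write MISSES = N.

MISSES = 8

  [0] addr=0xc6 blk=49 s=1: MISS | VC []
  [1] addr=0xc5 blk=49 s=1: L1-HIT | VC []
  [2] addr=0xc7 blk=49 s=1: L1-HIT | VC []
  [3] addr=0xc7 blk=49 s=1: L1-HIT | VC []
  [4] addr=0xc7 blk=49 s=1: L1-HIT | VC []
  [5] addr=0xc5 blk=49 s=1: L1-HIT | VC []
  [6] addr=0xdb blk=54 s=6: MISS | VC []
  [7] addr=0xc7 blk=49 s=1: L1-HIT | VC []
  [8] addr=0x68 blk=26 s=2: MISS | VC []
  [9] addr=0x9d blk=39 s=7: MISS | VC []
  [10] addr=0x3d blk=15 s=7: MISS | VC [39]
  [11] addr=0x5e blk=23 s=7: MISS | VC [39, 15]
  [12] addr=0x3f blk=15 s=7: VC-HIT | VC [39, 23]
  [13] addr=0x2b blk=10 s=2: MISS | VC [39, 23, 26]
  [14] addr=0x4a blk=18 s=2: MISS | VC [23, 26, 10]
  [15] addr=0x28 blk=10 s=2: VC-HIT | VC [23, 26, 18]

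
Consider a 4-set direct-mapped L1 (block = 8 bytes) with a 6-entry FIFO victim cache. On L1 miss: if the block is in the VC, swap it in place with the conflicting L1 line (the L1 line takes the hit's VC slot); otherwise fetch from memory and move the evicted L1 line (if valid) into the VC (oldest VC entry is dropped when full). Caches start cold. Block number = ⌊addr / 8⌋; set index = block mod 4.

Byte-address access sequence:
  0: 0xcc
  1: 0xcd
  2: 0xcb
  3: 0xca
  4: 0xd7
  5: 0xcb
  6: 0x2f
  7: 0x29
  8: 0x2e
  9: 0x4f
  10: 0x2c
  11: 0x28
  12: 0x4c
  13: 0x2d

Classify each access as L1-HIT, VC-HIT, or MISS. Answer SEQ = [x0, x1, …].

#0 0xcc→b25/s1 MISS; vc=[]
#1 0xcd→b25/s1 L1-HIT; vc=[]
#2 0xcb→b25/s1 L1-HIT; vc=[]
#3 0xca→b25/s1 L1-HIT; vc=[]
#4 0xd7→b26/s2 MISS; vc=[]
#5 0xcb→b25/s1 L1-HIT; vc=[]
#6 0x2f→b5/s1 MISS; vc=[25]
#7 0x29→b5/s1 L1-HIT; vc=[25]
#8 0x2e→b5/s1 L1-HIT; vc=[25]
#9 0x4f→b9/s1 MISS; vc=[25,5]
#10 0x2c→b5/s1 VC-HIT; vc=[25,9]
#11 0x28→b5/s1 L1-HIT; vc=[25,9]
#12 0x4c→b9/s1 VC-HIT; vc=[25,5]
#13 0x2d→b5/s1 VC-HIT; vc=[25,9]

SEQ = [MISS, L1-HIT, L1-HIT, L1-HIT, MISS, L1-HIT, MISS, L1-HIT, L1-HIT, MISS, VC-HIT, L1-HIT, VC-HIT, VC-HIT]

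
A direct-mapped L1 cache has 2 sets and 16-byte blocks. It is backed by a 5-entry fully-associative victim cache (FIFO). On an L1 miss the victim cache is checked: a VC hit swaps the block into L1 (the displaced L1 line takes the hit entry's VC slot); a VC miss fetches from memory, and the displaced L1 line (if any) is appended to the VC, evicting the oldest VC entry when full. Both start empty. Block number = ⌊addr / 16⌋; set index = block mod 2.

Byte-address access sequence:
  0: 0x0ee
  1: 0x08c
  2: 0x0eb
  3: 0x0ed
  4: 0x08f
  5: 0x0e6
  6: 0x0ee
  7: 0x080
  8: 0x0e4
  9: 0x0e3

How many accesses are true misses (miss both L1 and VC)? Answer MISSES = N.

MISSES = 2

#0 0xee→b14/s0 MISS; vc=[]
#1 0x8c→b8/s0 MISS; vc=[14]
#2 0xeb→b14/s0 VC-HIT; vc=[8]
#3 0xed→b14/s0 L1-HIT; vc=[8]
#4 0x8f→b8/s0 VC-HIT; vc=[14]
#5 0xe6→b14/s0 VC-HIT; vc=[8]
#6 0xee→b14/s0 L1-HIT; vc=[8]
#7 0x80→b8/s0 VC-HIT; vc=[14]
#8 0xe4→b14/s0 VC-HIT; vc=[8]
#9 0xe3→b14/s0 L1-HIT; vc=[8]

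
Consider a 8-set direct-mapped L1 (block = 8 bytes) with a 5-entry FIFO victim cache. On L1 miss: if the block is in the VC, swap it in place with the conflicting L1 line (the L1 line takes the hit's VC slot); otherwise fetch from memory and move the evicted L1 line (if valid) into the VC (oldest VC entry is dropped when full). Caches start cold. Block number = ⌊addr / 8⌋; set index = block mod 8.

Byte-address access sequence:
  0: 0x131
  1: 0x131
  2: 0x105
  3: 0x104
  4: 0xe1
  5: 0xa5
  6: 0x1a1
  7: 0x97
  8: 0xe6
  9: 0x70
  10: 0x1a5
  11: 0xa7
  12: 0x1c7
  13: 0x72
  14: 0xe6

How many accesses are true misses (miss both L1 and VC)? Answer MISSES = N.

MISSES = 8

0: 0x131 (blk 38, set 6) → MISS  vc=[]
1: 0x131 (blk 38, set 6) → L1-HIT  vc=[]
2: 0x105 (blk 32, set 0) → MISS  vc=[]
3: 0x104 (blk 32, set 0) → L1-HIT  vc=[]
4: 0xe1 (blk 28, set 4) → MISS  vc=[]
5: 0xa5 (blk 20, set 4) → MISS  vc=[28]
6: 0x1a1 (blk 52, set 4) → MISS  vc=[28, 20]
7: 0x97 (blk 18, set 2) → MISS  vc=[28, 20]
8: 0xe6 (blk 28, set 4) → VC-HIT  vc=[52, 20]
9: 0x70 (blk 14, set 6) → MISS  vc=[52, 20, 38]
10: 0x1a5 (blk 52, set 4) → VC-HIT  vc=[28, 20, 38]
11: 0xa7 (blk 20, set 4) → VC-HIT  vc=[28, 52, 38]
12: 0x1c7 (blk 56, set 0) → MISS  vc=[28, 52, 38, 32]
13: 0x72 (blk 14, set 6) → L1-HIT  vc=[28, 52, 38, 32]
14: 0xe6 (blk 28, set 4) → VC-HIT  vc=[20, 52, 38, 32]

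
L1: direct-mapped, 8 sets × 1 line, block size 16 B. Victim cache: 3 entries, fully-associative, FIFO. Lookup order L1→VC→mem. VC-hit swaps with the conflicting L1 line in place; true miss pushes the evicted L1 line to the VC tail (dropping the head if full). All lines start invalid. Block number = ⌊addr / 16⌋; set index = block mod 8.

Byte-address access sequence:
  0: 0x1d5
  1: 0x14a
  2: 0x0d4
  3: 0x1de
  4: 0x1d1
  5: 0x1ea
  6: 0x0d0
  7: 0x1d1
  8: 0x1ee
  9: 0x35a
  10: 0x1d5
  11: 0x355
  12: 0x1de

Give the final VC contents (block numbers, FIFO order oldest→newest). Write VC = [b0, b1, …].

VC = [13, 53]

  [0] addr=0x1d5 blk=29 s=5: MISS | VC []
  [1] addr=0x14a blk=20 s=4: MISS | VC []
  [2] addr=0xd4 blk=13 s=5: MISS | VC [29]
  [3] addr=0x1de blk=29 s=5: VC-HIT | VC [13]
  [4] addr=0x1d1 blk=29 s=5: L1-HIT | VC [13]
  [5] addr=0x1ea blk=30 s=6: MISS | VC [13]
  [6] addr=0xd0 blk=13 s=5: VC-HIT | VC [29]
  [7] addr=0x1d1 blk=29 s=5: VC-HIT | VC [13]
  [8] addr=0x1ee blk=30 s=6: L1-HIT | VC [13]
  [9] addr=0x35a blk=53 s=5: MISS | VC [13, 29]
  [10] addr=0x1d5 blk=29 s=5: VC-HIT | VC [13, 53]
  [11] addr=0x355 blk=53 s=5: VC-HIT | VC [13, 29]
  [12] addr=0x1de blk=29 s=5: VC-HIT | VC [13, 53]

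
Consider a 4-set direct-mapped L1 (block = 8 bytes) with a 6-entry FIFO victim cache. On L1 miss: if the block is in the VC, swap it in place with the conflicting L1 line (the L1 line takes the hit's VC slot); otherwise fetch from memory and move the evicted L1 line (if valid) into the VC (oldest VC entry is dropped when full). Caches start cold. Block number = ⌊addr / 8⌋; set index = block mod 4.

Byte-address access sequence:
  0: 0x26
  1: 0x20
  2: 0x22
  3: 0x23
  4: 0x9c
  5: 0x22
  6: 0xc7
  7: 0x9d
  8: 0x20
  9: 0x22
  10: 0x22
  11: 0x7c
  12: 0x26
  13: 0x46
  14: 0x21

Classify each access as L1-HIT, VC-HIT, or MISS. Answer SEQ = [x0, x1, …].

#0 0x26→b4/s0 MISS; vc=[]
#1 0x20→b4/s0 L1-HIT; vc=[]
#2 0x22→b4/s0 L1-HIT; vc=[]
#3 0x23→b4/s0 L1-HIT; vc=[]
#4 0x9c→b19/s3 MISS; vc=[]
#5 0x22→b4/s0 L1-HIT; vc=[]
#6 0xc7→b24/s0 MISS; vc=[4]
#7 0x9d→b19/s3 L1-HIT; vc=[4]
#8 0x20→b4/s0 VC-HIT; vc=[24]
#9 0x22→b4/s0 L1-HIT; vc=[24]
#10 0x22→b4/s0 L1-HIT; vc=[24]
#11 0x7c→b15/s3 MISS; vc=[24,19]
#12 0x26→b4/s0 L1-HIT; vc=[24,19]
#13 0x46→b8/s0 MISS; vc=[24,19,4]
#14 0x21→b4/s0 VC-HIT; vc=[24,19,8]

SEQ = [MISS, L1-HIT, L1-HIT, L1-HIT, MISS, L1-HIT, MISS, L1-HIT, VC-HIT, L1-HIT, L1-HIT, MISS, L1-HIT, MISS, VC-HIT]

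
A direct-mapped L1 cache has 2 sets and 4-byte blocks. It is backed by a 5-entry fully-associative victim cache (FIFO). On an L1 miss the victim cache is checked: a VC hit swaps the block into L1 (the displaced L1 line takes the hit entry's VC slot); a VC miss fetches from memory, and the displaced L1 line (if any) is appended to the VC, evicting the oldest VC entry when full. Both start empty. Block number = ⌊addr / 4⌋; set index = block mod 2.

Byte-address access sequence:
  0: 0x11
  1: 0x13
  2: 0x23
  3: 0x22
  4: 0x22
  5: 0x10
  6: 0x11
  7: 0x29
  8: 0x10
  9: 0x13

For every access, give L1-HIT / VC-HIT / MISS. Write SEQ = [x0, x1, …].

SEQ = [MISS, L1-HIT, MISS, L1-HIT, L1-HIT, VC-HIT, L1-HIT, MISS, VC-HIT, L1-HIT]

  [0] addr=0x11 blk=4 s=0: MISS | VC []
  [1] addr=0x13 blk=4 s=0: L1-HIT | VC []
  [2] addr=0x23 blk=8 s=0: MISS | VC [4]
  [3] addr=0x22 blk=8 s=0: L1-HIT | VC [4]
  [4] addr=0x22 blk=8 s=0: L1-HIT | VC [4]
  [5] addr=0x10 blk=4 s=0: VC-HIT | VC [8]
  [6] addr=0x11 blk=4 s=0: L1-HIT | VC [8]
  [7] addr=0x29 blk=10 s=0: MISS | VC [8, 4]
  [8] addr=0x10 blk=4 s=0: VC-HIT | VC [8, 10]
  [9] addr=0x13 blk=4 s=0: L1-HIT | VC [8, 10]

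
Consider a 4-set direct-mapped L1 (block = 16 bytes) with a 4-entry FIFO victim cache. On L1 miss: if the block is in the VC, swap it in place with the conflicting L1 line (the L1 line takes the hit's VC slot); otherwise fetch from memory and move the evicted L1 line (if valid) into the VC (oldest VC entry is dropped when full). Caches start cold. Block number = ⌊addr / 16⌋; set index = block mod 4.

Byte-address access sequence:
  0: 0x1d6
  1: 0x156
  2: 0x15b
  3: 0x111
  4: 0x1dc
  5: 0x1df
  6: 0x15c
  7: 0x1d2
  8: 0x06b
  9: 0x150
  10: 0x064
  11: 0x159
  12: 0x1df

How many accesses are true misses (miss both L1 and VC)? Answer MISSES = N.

MISSES = 4

0: 0x1d6 (blk 29, set 1) → MISS  vc=[]
1: 0x156 (blk 21, set 1) → MISS  vc=[29]
2: 0x15b (blk 21, set 1) → L1-HIT  vc=[29]
3: 0x111 (blk 17, set 1) → MISS  vc=[29, 21]
4: 0x1dc (blk 29, set 1) → VC-HIT  vc=[17, 21]
5: 0x1df (blk 29, set 1) → L1-HIT  vc=[17, 21]
6: 0x15c (blk 21, set 1) → VC-HIT  vc=[17, 29]
7: 0x1d2 (blk 29, set 1) → VC-HIT  vc=[17, 21]
8: 0x6b (blk 6, set 2) → MISS  vc=[17, 21]
9: 0x150 (blk 21, set 1) → VC-HIT  vc=[17, 29]
10: 0x64 (blk 6, set 2) → L1-HIT  vc=[17, 29]
11: 0x159 (blk 21, set 1) → L1-HIT  vc=[17, 29]
12: 0x1df (blk 29, set 1) → VC-HIT  vc=[17, 21]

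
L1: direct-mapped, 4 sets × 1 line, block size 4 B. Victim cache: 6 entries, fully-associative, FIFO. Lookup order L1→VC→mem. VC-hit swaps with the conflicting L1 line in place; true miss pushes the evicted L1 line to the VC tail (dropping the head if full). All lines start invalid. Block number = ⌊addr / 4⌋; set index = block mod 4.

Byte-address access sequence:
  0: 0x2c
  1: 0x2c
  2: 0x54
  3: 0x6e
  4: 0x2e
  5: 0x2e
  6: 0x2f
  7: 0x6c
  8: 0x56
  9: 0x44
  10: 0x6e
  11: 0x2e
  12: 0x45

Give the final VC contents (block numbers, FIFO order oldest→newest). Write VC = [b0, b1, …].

  [0] addr=0x2c blk=11 s=3: MISS | VC []
  [1] addr=0x2c blk=11 s=3: L1-HIT | VC []
  [2] addr=0x54 blk=21 s=1: MISS | VC []
  [3] addr=0x6e blk=27 s=3: MISS | VC [11]
  [4] addr=0x2e blk=11 s=3: VC-HIT | VC [27]
  [5] addr=0x2e blk=11 s=3: L1-HIT | VC [27]
  [6] addr=0x2f blk=11 s=3: L1-HIT | VC [27]
  [7] addr=0x6c blk=27 s=3: VC-HIT | VC [11]
  [8] addr=0x56 blk=21 s=1: L1-HIT | VC [11]
  [9] addr=0x44 blk=17 s=1: MISS | VC [11, 21]
  [10] addr=0x6e blk=27 s=3: L1-HIT | VC [11, 21]
  [11] addr=0x2e blk=11 s=3: VC-HIT | VC [27, 21]
  [12] addr=0x45 blk=17 s=1: L1-HIT | VC [27, 21]

VC = [27, 21]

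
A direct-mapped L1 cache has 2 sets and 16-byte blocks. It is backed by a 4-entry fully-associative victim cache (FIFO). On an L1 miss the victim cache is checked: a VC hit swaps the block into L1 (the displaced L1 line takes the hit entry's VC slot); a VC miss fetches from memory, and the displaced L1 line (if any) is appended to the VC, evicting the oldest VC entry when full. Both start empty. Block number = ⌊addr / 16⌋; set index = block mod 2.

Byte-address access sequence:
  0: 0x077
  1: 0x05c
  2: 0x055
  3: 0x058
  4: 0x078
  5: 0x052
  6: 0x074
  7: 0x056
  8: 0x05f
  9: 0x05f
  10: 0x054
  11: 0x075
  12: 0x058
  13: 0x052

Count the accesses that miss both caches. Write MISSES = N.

MISSES = 2

  [0] addr=0x77 blk=7 s=1: MISS | VC []
  [1] addr=0x5c blk=5 s=1: MISS | VC [7]
  [2] addr=0x55 blk=5 s=1: L1-HIT | VC [7]
  [3] addr=0x58 blk=5 s=1: L1-HIT | VC [7]
  [4] addr=0x78 blk=7 s=1: VC-HIT | VC [5]
  [5] addr=0x52 blk=5 s=1: VC-HIT | VC [7]
  [6] addr=0x74 blk=7 s=1: VC-HIT | VC [5]
  [7] addr=0x56 blk=5 s=1: VC-HIT | VC [7]
  [8] addr=0x5f blk=5 s=1: L1-HIT | VC [7]
  [9] addr=0x5f blk=5 s=1: L1-HIT | VC [7]
  [10] addr=0x54 blk=5 s=1: L1-HIT | VC [7]
  [11] addr=0x75 blk=7 s=1: VC-HIT | VC [5]
  [12] addr=0x58 blk=5 s=1: VC-HIT | VC [7]
  [13] addr=0x52 blk=5 s=1: L1-HIT | VC [7]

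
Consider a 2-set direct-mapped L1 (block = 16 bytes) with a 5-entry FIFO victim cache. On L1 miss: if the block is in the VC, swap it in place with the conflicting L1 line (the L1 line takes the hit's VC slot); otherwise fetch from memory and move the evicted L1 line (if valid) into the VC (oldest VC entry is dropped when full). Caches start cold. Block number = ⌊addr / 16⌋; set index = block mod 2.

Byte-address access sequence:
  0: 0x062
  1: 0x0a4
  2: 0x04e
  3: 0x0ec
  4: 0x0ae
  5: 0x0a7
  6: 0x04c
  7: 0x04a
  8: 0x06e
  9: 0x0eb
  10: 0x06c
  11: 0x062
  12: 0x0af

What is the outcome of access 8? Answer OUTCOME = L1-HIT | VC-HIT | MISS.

0: 0x62 (blk 6, set 0) → MISS  vc=[]
1: 0xa4 (blk 10, set 0) → MISS  vc=[6]
2: 0x4e (blk 4, set 0) → MISS  vc=[6, 10]
3: 0xec (blk 14, set 0) → MISS  vc=[6, 10, 4]
4: 0xae (blk 10, set 0) → VC-HIT  vc=[6, 14, 4]
5: 0xa7 (blk 10, set 0) → L1-HIT  vc=[6, 14, 4]
6: 0x4c (blk 4, set 0) → VC-HIT  vc=[6, 14, 10]
7: 0x4a (blk 4, set 0) → L1-HIT  vc=[6, 14, 10]
8: 0x6e (blk 6, set 0) → VC-HIT  vc=[4, 14, 10]
9: 0xeb (blk 14, set 0) → VC-HIT  vc=[4, 6, 10]
10: 0x6c (blk 6, set 0) → VC-HIT  vc=[4, 14, 10]
11: 0x62 (blk 6, set 0) → L1-HIT  vc=[4, 14, 10]
12: 0xaf (blk 10, set 0) → VC-HIT  vc=[4, 14, 6]

OUTCOME = VC-HIT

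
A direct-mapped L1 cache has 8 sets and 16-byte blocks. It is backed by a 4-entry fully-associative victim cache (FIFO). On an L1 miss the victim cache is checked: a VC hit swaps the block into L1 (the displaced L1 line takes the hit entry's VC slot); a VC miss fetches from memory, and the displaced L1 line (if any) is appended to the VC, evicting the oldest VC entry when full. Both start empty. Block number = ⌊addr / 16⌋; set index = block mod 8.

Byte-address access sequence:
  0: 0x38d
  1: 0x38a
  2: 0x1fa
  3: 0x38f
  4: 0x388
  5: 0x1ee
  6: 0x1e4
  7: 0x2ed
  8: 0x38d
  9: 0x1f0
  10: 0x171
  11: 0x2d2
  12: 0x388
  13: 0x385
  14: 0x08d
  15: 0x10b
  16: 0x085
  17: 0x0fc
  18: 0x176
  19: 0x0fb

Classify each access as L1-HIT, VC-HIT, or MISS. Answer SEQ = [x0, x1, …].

SEQ = [MISS, L1-HIT, MISS, L1-HIT, L1-HIT, MISS, L1-HIT, MISS, L1-HIT, L1-HIT, MISS, MISS, L1-HIT, L1-HIT, MISS, MISS, VC-HIT, MISS, VC-HIT, VC-HIT]

#0 0x38d→b56/s0 MISS; vc=[]
#1 0x38a→b56/s0 L1-HIT; vc=[]
#2 0x1fa→b31/s7 MISS; vc=[]
#3 0x38f→b56/s0 L1-HIT; vc=[]
#4 0x388→b56/s0 L1-HIT; vc=[]
#5 0x1ee→b30/s6 MISS; vc=[]
#6 0x1e4→b30/s6 L1-HIT; vc=[]
#7 0x2ed→b46/s6 MISS; vc=[30]
#8 0x38d→b56/s0 L1-HIT; vc=[30]
#9 0x1f0→b31/s7 L1-HIT; vc=[30]
#10 0x171→b23/s7 MISS; vc=[30,31]
#11 0x2d2→b45/s5 MISS; vc=[30,31]
#12 0x388→b56/s0 L1-HIT; vc=[30,31]
#13 0x385→b56/s0 L1-HIT; vc=[30,31]
#14 0x8d→b8/s0 MISS; vc=[30,31,56]
#15 0x10b→b16/s0 MISS; vc=[30,31,56,8]
#16 0x85→b8/s0 VC-HIT; vc=[30,31,56,16]
#17 0xfc→b15/s7 MISS; vc=[31,56,16,23]
#18 0x176→b23/s7 VC-HIT; vc=[31,56,16,15]
#19 0xfb→b15/s7 VC-HIT; vc=[31,56,16,23]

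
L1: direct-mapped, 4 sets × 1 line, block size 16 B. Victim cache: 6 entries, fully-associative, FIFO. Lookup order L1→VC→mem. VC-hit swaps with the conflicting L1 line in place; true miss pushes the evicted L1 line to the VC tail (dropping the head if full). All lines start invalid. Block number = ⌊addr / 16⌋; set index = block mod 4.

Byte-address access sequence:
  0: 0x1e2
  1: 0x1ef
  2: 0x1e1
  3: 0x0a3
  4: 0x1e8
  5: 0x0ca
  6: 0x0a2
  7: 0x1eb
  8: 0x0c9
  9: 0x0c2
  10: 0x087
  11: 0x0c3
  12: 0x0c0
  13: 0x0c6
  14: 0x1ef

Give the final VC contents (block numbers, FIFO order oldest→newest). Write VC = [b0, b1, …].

VC = [10, 8]

  [0] addr=0x1e2 blk=30 s=2: MISS | VC []
  [1] addr=0x1ef blk=30 s=2: L1-HIT | VC []
  [2] addr=0x1e1 blk=30 s=2: L1-HIT | VC []
  [3] addr=0xa3 blk=10 s=2: MISS | VC [30]
  [4] addr=0x1e8 blk=30 s=2: VC-HIT | VC [10]
  [5] addr=0xca blk=12 s=0: MISS | VC [10]
  [6] addr=0xa2 blk=10 s=2: VC-HIT | VC [30]
  [7] addr=0x1eb blk=30 s=2: VC-HIT | VC [10]
  [8] addr=0xc9 blk=12 s=0: L1-HIT | VC [10]
  [9] addr=0xc2 blk=12 s=0: L1-HIT | VC [10]
  [10] addr=0x87 blk=8 s=0: MISS | VC [10, 12]
  [11] addr=0xc3 blk=12 s=0: VC-HIT | VC [10, 8]
  [12] addr=0xc0 blk=12 s=0: L1-HIT | VC [10, 8]
  [13] addr=0xc6 blk=12 s=0: L1-HIT | VC [10, 8]
  [14] addr=0x1ef blk=30 s=2: L1-HIT | VC [10, 8]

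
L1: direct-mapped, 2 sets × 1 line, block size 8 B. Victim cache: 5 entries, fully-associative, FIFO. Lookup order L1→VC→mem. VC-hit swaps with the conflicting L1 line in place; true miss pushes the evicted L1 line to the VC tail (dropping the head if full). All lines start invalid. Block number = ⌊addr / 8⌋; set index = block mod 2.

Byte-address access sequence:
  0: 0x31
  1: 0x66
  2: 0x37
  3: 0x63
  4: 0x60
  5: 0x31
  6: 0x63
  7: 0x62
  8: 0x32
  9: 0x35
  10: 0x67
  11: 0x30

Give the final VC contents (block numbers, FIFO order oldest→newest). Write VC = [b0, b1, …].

0: 0x31 (blk 6, set 0) → MISS  vc=[]
1: 0x66 (blk 12, set 0) → MISS  vc=[6]
2: 0x37 (blk 6, set 0) → VC-HIT  vc=[12]
3: 0x63 (blk 12, set 0) → VC-HIT  vc=[6]
4: 0x60 (blk 12, set 0) → L1-HIT  vc=[6]
5: 0x31 (blk 6, set 0) → VC-HIT  vc=[12]
6: 0x63 (blk 12, set 0) → VC-HIT  vc=[6]
7: 0x62 (blk 12, set 0) → L1-HIT  vc=[6]
8: 0x32 (blk 6, set 0) → VC-HIT  vc=[12]
9: 0x35 (blk 6, set 0) → L1-HIT  vc=[12]
10: 0x67 (blk 12, set 0) → VC-HIT  vc=[6]
11: 0x30 (blk 6, set 0) → VC-HIT  vc=[12]

VC = [12]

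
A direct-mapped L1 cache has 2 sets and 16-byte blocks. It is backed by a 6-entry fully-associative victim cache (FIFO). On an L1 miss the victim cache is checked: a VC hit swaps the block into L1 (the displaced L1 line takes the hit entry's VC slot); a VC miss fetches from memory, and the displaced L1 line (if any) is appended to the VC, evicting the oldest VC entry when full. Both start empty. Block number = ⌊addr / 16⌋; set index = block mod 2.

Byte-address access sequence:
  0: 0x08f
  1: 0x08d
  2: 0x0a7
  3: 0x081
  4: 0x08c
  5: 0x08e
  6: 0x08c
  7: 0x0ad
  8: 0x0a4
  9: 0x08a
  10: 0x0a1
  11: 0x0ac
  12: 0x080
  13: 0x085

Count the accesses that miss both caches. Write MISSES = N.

MISSES = 2

0: 0x8f (blk 8, set 0) → MISS  vc=[]
1: 0x8d (blk 8, set 0) → L1-HIT  vc=[]
2: 0xa7 (blk 10, set 0) → MISS  vc=[8]
3: 0x81 (blk 8, set 0) → VC-HIT  vc=[10]
4: 0x8c (blk 8, set 0) → L1-HIT  vc=[10]
5: 0x8e (blk 8, set 0) → L1-HIT  vc=[10]
6: 0x8c (blk 8, set 0) → L1-HIT  vc=[10]
7: 0xad (blk 10, set 0) → VC-HIT  vc=[8]
8: 0xa4 (blk 10, set 0) → L1-HIT  vc=[8]
9: 0x8a (blk 8, set 0) → VC-HIT  vc=[10]
10: 0xa1 (blk 10, set 0) → VC-HIT  vc=[8]
11: 0xac (blk 10, set 0) → L1-HIT  vc=[8]
12: 0x80 (blk 8, set 0) → VC-HIT  vc=[10]
13: 0x85 (blk 8, set 0) → L1-HIT  vc=[10]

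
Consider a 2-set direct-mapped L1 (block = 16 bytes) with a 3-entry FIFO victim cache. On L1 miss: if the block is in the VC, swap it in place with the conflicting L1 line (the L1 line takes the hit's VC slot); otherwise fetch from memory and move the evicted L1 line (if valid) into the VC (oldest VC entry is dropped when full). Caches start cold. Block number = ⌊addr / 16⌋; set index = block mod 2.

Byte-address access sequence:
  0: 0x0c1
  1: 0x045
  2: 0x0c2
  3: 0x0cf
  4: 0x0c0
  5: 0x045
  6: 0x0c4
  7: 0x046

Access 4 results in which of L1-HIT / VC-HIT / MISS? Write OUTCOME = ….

OUTCOME = L1-HIT

0: 0xc1 (blk 12, set 0) → MISS  vc=[]
1: 0x45 (blk 4, set 0) → MISS  vc=[12]
2: 0xc2 (blk 12, set 0) → VC-HIT  vc=[4]
3: 0xcf (blk 12, set 0) → L1-HIT  vc=[4]
4: 0xc0 (blk 12, set 0) → L1-HIT  vc=[4]
5: 0x45 (blk 4, set 0) → VC-HIT  vc=[12]
6: 0xc4 (blk 12, set 0) → VC-HIT  vc=[4]
7: 0x46 (blk 4, set 0) → VC-HIT  vc=[12]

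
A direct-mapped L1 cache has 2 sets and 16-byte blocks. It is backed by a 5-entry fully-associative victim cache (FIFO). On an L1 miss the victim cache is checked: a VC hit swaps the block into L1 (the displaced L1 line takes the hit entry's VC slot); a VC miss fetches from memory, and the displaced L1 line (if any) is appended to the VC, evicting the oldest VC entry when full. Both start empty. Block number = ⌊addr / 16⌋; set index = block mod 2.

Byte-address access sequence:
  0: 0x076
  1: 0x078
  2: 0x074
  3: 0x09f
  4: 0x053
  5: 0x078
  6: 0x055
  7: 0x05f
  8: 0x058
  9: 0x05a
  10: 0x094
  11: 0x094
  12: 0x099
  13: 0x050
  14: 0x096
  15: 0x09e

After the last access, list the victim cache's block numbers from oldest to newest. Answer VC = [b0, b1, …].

  [0] addr=0x76 blk=7 s=1: MISS | VC []
  [1] addr=0x78 blk=7 s=1: L1-HIT | VC []
  [2] addr=0x74 blk=7 s=1: L1-HIT | VC []
  [3] addr=0x9f blk=9 s=1: MISS | VC [7]
  [4] addr=0x53 blk=5 s=1: MISS | VC [7, 9]
  [5] addr=0x78 blk=7 s=1: VC-HIT | VC [5, 9]
  [6] addr=0x55 blk=5 s=1: VC-HIT | VC [7, 9]
  [7] addr=0x5f blk=5 s=1: L1-HIT | VC [7, 9]
  [8] addr=0x58 blk=5 s=1: L1-HIT | VC [7, 9]
  [9] addr=0x5a blk=5 s=1: L1-HIT | VC [7, 9]
  [10] addr=0x94 blk=9 s=1: VC-HIT | VC [7, 5]
  [11] addr=0x94 blk=9 s=1: L1-HIT | VC [7, 5]
  [12] addr=0x99 blk=9 s=1: L1-HIT | VC [7, 5]
  [13] addr=0x50 blk=5 s=1: VC-HIT | VC [7, 9]
  [14] addr=0x96 blk=9 s=1: VC-HIT | VC [7, 5]
  [15] addr=0x9e blk=9 s=1: L1-HIT | VC [7, 5]

VC = [7, 5]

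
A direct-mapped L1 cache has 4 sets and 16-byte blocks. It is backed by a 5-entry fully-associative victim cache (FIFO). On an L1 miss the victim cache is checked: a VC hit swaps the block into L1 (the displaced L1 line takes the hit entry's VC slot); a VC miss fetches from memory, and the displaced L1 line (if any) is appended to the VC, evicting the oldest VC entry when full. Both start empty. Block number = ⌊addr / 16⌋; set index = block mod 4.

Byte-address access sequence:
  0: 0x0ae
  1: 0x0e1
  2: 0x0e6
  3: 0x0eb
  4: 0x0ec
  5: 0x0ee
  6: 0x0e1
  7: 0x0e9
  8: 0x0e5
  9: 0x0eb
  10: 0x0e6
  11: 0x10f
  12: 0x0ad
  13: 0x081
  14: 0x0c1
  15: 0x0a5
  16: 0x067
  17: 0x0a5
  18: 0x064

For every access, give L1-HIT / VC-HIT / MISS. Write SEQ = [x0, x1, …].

SEQ = [MISS, MISS, L1-HIT, L1-HIT, L1-HIT, L1-HIT, L1-HIT, L1-HIT, L1-HIT, L1-HIT, L1-HIT, MISS, VC-HIT, MISS, MISS, L1-HIT, MISS, VC-HIT, VC-HIT]

#0 0xae→b10/s2 MISS; vc=[]
#1 0xe1→b14/s2 MISS; vc=[10]
#2 0xe6→b14/s2 L1-HIT; vc=[10]
#3 0xeb→b14/s2 L1-HIT; vc=[10]
#4 0xec→b14/s2 L1-HIT; vc=[10]
#5 0xee→b14/s2 L1-HIT; vc=[10]
#6 0xe1→b14/s2 L1-HIT; vc=[10]
#7 0xe9→b14/s2 L1-HIT; vc=[10]
#8 0xe5→b14/s2 L1-HIT; vc=[10]
#9 0xeb→b14/s2 L1-HIT; vc=[10]
#10 0xe6→b14/s2 L1-HIT; vc=[10]
#11 0x10f→b16/s0 MISS; vc=[10]
#12 0xad→b10/s2 VC-HIT; vc=[14]
#13 0x81→b8/s0 MISS; vc=[14,16]
#14 0xc1→b12/s0 MISS; vc=[14,16,8]
#15 0xa5→b10/s2 L1-HIT; vc=[14,16,8]
#16 0x67→b6/s2 MISS; vc=[14,16,8,10]
#17 0xa5→b10/s2 VC-HIT; vc=[14,16,8,6]
#18 0x64→b6/s2 VC-HIT; vc=[14,16,8,10]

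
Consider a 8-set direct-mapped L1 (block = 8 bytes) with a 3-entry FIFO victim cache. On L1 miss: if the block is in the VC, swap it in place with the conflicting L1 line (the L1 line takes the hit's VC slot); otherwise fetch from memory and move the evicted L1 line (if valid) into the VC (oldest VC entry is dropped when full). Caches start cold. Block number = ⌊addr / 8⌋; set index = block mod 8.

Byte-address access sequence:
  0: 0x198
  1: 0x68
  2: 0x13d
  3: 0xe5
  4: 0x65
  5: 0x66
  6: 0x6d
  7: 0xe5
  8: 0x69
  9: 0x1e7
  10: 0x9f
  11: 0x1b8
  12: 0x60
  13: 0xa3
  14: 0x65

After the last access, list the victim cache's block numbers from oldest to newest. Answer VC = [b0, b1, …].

#0 0x198→b51/s3 MISS; vc=[]
#1 0x68→b13/s5 MISS; vc=[]
#2 0x13d→b39/s7 MISS; vc=[]
#3 0xe5→b28/s4 MISS; vc=[]
#4 0x65→b12/s4 MISS; vc=[28]
#5 0x66→b12/s4 L1-HIT; vc=[28]
#6 0x6d→b13/s5 L1-HIT; vc=[28]
#7 0xe5→b28/s4 VC-HIT; vc=[12]
#8 0x69→b13/s5 L1-HIT; vc=[12]
#9 0x1e7→b60/s4 MISS; vc=[12,28]
#10 0x9f→b19/s3 MISS; vc=[12,28,51]
#11 0x1b8→b55/s7 MISS; vc=[28,51,39]
#12 0x60→b12/s4 MISS; vc=[51,39,60]
#13 0xa3→b20/s4 MISS; vc=[39,60,12]
#14 0x65→b12/s4 VC-HIT; vc=[39,60,20]

VC = [39, 60, 20]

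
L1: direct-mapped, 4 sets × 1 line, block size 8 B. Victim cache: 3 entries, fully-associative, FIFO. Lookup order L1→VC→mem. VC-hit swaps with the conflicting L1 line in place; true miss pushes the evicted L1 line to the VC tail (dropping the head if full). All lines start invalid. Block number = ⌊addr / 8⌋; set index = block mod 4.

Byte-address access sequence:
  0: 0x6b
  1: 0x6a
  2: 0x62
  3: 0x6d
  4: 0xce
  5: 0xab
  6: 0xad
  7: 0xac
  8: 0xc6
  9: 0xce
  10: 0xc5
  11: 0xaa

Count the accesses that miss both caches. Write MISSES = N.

#0 0x6b→b13/s1 MISS; vc=[]
#1 0x6a→b13/s1 L1-HIT; vc=[]
#2 0x62→b12/s0 MISS; vc=[]
#3 0x6d→b13/s1 L1-HIT; vc=[]
#4 0xce→b25/s1 MISS; vc=[13]
#5 0xab→b21/s1 MISS; vc=[13,25]
#6 0xad→b21/s1 L1-HIT; vc=[13,25]
#7 0xac→b21/s1 L1-HIT; vc=[13,25]
#8 0xc6→b24/s0 MISS; vc=[13,25,12]
#9 0xce→b25/s1 VC-HIT; vc=[13,21,12]
#10 0xc5→b24/s0 L1-HIT; vc=[13,21,12]
#11 0xaa→b21/s1 VC-HIT; vc=[13,25,12]

MISSES = 5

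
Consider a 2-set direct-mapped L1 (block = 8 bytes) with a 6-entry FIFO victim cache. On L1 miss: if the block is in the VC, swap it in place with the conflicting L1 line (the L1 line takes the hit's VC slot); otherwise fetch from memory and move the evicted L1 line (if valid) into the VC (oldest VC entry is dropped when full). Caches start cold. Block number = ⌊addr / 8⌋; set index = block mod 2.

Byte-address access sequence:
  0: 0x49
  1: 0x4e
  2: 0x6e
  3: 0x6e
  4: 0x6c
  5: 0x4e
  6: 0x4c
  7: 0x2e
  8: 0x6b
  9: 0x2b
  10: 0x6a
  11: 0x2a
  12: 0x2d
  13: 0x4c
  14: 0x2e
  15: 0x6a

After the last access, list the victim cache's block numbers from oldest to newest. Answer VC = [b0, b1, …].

#0 0x49→b9/s1 MISS; vc=[]
#1 0x4e→b9/s1 L1-HIT; vc=[]
#2 0x6e→b13/s1 MISS; vc=[9]
#3 0x6e→b13/s1 L1-HIT; vc=[9]
#4 0x6c→b13/s1 L1-HIT; vc=[9]
#5 0x4e→b9/s1 VC-HIT; vc=[13]
#6 0x4c→b9/s1 L1-HIT; vc=[13]
#7 0x2e→b5/s1 MISS; vc=[13,9]
#8 0x6b→b13/s1 VC-HIT; vc=[5,9]
#9 0x2b→b5/s1 VC-HIT; vc=[13,9]
#10 0x6a→b13/s1 VC-HIT; vc=[5,9]
#11 0x2a→b5/s1 VC-HIT; vc=[13,9]
#12 0x2d→b5/s1 L1-HIT; vc=[13,9]
#13 0x4c→b9/s1 VC-HIT; vc=[13,5]
#14 0x2e→b5/s1 VC-HIT; vc=[13,9]
#15 0x6a→b13/s1 VC-HIT; vc=[5,9]

VC = [5, 9]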